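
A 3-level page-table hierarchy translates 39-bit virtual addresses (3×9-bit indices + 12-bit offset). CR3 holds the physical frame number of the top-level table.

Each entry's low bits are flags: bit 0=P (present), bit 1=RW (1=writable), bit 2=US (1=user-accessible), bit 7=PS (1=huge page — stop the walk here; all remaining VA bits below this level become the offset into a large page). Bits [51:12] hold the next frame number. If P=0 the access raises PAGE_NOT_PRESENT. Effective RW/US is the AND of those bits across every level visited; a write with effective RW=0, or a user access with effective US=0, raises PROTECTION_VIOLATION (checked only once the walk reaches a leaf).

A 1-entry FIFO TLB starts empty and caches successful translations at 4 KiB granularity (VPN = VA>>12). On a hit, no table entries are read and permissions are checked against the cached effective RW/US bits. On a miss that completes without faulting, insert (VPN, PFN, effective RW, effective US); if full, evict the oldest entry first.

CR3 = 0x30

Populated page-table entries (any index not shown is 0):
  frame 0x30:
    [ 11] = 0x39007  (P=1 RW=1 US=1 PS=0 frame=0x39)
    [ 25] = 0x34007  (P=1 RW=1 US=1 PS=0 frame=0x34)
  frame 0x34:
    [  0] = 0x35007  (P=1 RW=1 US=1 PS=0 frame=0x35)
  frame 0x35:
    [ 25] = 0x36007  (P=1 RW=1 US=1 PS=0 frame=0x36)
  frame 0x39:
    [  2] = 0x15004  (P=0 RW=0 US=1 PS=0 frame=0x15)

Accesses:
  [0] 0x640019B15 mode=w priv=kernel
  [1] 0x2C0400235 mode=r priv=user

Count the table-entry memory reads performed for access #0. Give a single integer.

Walk each access:
#0 VA=0x640019B15 (w,kernel):
  L0: frame=0x30 idx=25 entry=0x34007 [P=1 RW=1 US=1 PS=0]
  L1: frame=0x34 idx=0 entry=0x35007 [P=1 RW=1 US=1 PS=0]
  L2: frame=0x35 idx=25 entry=0x36007 [P=1 RW=1 US=1 PS=0]
  ✓ 0x36B15  — 3 lookups
#1 VA=0x2C0400235 (r,user):
  L0: frame=0x30 idx=11 entry=0x39007 [P=1 RW=1 US=1 PS=0]
  L1: frame=0x39 idx=2 entry=0x15004 [P=0 RW=0 US=1 PS=0]
  ✗ PAGE_NOT_PRESENT  [2 reads]

Entries read for #0: 3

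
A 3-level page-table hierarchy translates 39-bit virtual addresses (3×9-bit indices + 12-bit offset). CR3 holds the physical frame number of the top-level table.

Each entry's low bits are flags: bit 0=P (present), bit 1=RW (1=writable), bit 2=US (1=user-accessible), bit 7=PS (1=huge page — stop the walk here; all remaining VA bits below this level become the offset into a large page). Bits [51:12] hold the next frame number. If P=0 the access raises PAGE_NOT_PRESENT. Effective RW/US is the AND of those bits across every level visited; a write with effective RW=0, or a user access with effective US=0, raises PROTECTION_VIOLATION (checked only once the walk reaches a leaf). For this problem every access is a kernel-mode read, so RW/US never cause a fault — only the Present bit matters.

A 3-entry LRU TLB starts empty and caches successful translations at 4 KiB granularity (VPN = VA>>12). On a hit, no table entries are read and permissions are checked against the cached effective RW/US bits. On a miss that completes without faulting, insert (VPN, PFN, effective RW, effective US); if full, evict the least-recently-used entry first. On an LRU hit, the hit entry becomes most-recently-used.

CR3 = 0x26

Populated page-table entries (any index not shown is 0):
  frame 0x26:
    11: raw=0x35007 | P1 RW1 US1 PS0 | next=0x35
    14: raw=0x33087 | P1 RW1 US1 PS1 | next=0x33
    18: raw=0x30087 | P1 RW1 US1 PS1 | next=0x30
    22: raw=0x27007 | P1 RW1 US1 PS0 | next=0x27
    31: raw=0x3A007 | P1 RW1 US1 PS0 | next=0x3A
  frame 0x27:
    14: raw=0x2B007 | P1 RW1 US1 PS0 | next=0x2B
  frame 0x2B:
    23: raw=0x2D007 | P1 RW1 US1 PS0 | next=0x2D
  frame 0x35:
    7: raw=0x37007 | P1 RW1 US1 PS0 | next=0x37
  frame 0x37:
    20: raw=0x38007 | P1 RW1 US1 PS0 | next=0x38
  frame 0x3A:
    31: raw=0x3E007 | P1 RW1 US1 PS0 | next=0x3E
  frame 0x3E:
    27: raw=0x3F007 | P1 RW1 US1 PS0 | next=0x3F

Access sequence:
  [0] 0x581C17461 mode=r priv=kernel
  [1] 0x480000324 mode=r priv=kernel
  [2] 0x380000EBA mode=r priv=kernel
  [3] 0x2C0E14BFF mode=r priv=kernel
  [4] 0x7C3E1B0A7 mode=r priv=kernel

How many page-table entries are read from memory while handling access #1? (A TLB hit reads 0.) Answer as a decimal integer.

Per-access translation:
#0 VA=0x581C17461 (r,kernel):
  [0] read 0x26 idx=22: raw=0x27007 flags P=1 W=1 U=1 S=0
  [1] read 0x27 idx=14: raw=0x2B007 flags P=1 W=1 U=1 S=0
  [2] read 0x2B idx=23: raw=0x2D007 flags P=1 W=1 U=1 S=0
  → PA=0x2D461  (3 entries read)
#1 VA=0x480000324 (r,kernel):
  [0] read 0x26 idx=18: raw=0x30087 flags P=1 W=1 U=1 S=1
  → PA=0x30324 (huge @L0)  (1 entries read)
#2 VA=0x380000EBA (r,kernel):
  [0] read 0x26 idx=14: raw=0x33087 flags P=1 W=1 U=1 S=1
  → PA=0x33EBA (huge @L0)  (1 entries read)
#3 VA=0x2C0E14BFF (r,kernel):
  [0] read 0x26 idx=11: raw=0x35007 flags P=1 W=1 U=1 S=0
  [1] read 0x35 idx=7: raw=0x37007 flags P=1 W=1 U=1 S=0
  [2] read 0x37 idx=20: raw=0x38007 flags P=1 W=1 U=1 S=0
  → PA=0x38BFF  (3 entries read)
#4 VA=0x7C3E1B0A7 (r,kernel):
  [0] read 0x26 idx=31: raw=0x3A007 flags P=1 W=1 U=1 S=0
  [1] read 0x3A idx=31: raw=0x3E007 flags P=1 W=1 U=1 S=0
  [2] read 0x3E idx=27: raw=0x3F007 flags P=1 W=1 U=1 S=0
  → PA=0x3F0A7  (3 entries read)

Entries read for #1: 1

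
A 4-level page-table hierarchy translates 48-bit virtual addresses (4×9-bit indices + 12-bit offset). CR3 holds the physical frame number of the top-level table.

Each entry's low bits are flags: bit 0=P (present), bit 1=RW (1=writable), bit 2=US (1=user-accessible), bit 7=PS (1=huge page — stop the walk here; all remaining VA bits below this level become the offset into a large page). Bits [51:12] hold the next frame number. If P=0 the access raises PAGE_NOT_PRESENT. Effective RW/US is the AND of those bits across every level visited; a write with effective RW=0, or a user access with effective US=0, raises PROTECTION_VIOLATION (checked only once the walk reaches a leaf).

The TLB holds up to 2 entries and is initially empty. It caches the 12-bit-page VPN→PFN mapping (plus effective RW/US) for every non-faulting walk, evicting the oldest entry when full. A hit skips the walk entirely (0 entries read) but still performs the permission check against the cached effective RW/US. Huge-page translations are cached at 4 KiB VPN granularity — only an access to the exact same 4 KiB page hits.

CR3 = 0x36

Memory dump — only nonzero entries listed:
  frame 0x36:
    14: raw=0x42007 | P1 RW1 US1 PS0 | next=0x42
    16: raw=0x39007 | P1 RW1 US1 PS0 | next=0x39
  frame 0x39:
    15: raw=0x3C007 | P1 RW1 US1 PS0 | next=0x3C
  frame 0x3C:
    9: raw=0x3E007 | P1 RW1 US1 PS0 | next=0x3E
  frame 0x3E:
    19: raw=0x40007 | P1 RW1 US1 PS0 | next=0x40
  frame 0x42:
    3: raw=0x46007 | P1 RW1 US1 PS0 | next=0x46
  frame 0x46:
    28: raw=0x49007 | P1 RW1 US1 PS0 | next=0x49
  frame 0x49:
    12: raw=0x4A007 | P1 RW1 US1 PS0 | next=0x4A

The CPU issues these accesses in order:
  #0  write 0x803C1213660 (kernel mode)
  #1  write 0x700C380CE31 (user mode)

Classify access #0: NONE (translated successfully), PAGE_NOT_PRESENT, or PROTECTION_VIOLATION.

Trace:
#0 VA=0x803C1213660 (w,kernel):
  L0: frame=0x36 idx=16 entry=0x39007 [P=1 RW=1 US=1 PS=0]
  L1: frame=0x39 idx=15 entry=0x3C007 [P=1 RW=1 US=1 PS=0]
  L2: frame=0x3C idx=9 entry=0x3E007 [P=1 RW=1 US=1 PS=0]
  L3: frame=0x3E idx=19 entry=0x40007 [P=1 RW=1 US=1 PS=0]
  ⇒ phys 0x40660  [4 reads]
#1 VA=0x700C380CE31 (w,user):
  L0: frame=0x36 idx=14 entry=0x42007 [P=1 RW=1 US=1 PS=0]
  L1: frame=0x42 idx=3 entry=0x46007 [P=1 RW=1 US=1 PS=0]
  L2: frame=0x46 idx=28 entry=0x49007 [P=1 RW=1 US=1 PS=0]
  L3: frame=0x49 idx=12 entry=0x4A007 [P=1 RW=1 US=1 PS=0]
  ⇒ phys 0x4AE31  [4 reads]

Access #0 fault: NONE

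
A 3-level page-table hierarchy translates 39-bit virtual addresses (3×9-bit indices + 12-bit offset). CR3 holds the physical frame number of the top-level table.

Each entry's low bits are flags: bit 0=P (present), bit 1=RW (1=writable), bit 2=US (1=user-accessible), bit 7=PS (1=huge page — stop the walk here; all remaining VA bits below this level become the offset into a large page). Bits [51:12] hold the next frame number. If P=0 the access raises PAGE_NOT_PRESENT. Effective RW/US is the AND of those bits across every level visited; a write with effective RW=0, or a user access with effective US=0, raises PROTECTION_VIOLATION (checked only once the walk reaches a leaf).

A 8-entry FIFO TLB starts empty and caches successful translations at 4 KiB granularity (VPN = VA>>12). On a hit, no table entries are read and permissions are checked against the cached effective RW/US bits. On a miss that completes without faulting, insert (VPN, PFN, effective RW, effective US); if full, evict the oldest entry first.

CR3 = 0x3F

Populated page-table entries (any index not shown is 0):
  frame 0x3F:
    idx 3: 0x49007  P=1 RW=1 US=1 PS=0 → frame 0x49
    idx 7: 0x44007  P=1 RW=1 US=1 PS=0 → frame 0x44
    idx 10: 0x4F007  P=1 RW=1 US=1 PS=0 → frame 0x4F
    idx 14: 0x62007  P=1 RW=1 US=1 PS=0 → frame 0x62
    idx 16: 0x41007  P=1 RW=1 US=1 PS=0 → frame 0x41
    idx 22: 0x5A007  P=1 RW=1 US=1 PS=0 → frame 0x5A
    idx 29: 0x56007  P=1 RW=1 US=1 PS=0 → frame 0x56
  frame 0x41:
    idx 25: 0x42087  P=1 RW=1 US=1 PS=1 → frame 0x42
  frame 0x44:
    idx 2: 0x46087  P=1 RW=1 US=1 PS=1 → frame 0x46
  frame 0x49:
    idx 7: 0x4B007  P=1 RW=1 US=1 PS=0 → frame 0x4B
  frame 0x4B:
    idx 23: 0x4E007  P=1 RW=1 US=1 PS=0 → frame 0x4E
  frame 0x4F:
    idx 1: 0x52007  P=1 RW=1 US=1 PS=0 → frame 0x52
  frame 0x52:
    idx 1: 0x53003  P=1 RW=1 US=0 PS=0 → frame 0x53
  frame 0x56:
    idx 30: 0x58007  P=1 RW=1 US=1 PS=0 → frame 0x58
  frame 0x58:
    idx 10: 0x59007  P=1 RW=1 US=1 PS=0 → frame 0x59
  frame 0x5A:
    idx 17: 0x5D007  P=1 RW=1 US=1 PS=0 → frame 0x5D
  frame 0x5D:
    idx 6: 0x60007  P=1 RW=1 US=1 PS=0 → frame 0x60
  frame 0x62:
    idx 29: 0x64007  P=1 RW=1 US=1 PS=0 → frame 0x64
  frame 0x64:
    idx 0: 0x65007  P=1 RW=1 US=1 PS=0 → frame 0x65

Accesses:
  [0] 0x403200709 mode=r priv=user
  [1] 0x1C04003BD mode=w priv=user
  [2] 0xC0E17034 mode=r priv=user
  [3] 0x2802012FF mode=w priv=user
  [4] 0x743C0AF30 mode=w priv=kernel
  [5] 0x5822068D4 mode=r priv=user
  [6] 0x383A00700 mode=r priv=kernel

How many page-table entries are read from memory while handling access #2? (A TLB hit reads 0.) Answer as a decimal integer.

Per-access translation:
#0 VA=0x403200709 (r,user):
  L0 @0x3F[16] → 0x41007  P=1,RW=1,US=1,PS=0
  L1 @0x41[25] → 0x42087  P=1,RW=1,US=1,PS=1
  → PA=0x42709 (huge @L1)  (2 entries read)
#1 VA=0x1C04003BD (w,user):
  L0 @0x3F[7] → 0x44007  P=1,RW=1,US=1,PS=0
  L1 @0x44[2] → 0x46087  P=1,RW=1,US=1,PS=1
  → PA=0x463BD (huge @L1)  (2 entries read)
#2 VA=0xC0E17034 (r,user):
  L0 @0x3F[3] → 0x49007  P=1,RW=1,US=1,PS=0
  L1 @0x49[7] → 0x4B007  P=1,RW=1,US=1,PS=0
  L2 @0x4B[23] → 0x4E007  P=1,RW=1,US=1,PS=0
  → PA=0x4E034  (3 entries read)
#3 VA=0x2802012FF (w,user):
  L0 @0x3F[10] → 0x4F007  P=1,RW=1,US=1,PS=0
  L1 @0x4F[1] → 0x52007  P=1,RW=1,US=1,PS=0
  L2 @0x52[1] → 0x53003  P=1,RW=1,US=0,PS=0
  ⇒ fault: PROTECTION_VIOLATION  — 3 lookups
#4 VA=0x743C0AF30 (w,kernel):
  L0 @0x3F[29] → 0x56007  P=1,RW=1,US=1,PS=0
  L1 @0x56[30] → 0x58007  P=1,RW=1,US=1,PS=0
  L2 @0x58[10] → 0x59007  P=1,RW=1,US=1,PS=0
  → PA=0x59F30  (3 entries read)
#5 VA=0x5822068D4 (r,user):
  L0 @0x3F[22] → 0x5A007  P=1,RW=1,US=1,PS=0
  L1 @0x5A[17] → 0x5D007  P=1,RW=1,US=1,PS=0
  L2 @0x5D[6] → 0x60007  P=1,RW=1,US=1,PS=0
  → PA=0x608D4  (3 entries read)
#6 VA=0x383A00700 (r,kernel):
  L0 @0x3F[14] → 0x62007  P=1,RW=1,US=1,PS=0
  L1 @0x62[29] → 0x64007  P=1,RW=1,US=1,PS=0
  L2 @0x64[0] → 0x65007  P=1,RW=1,US=1,PS=0
  → PA=0x65700  (3 entries read)

Entries read for #2: 3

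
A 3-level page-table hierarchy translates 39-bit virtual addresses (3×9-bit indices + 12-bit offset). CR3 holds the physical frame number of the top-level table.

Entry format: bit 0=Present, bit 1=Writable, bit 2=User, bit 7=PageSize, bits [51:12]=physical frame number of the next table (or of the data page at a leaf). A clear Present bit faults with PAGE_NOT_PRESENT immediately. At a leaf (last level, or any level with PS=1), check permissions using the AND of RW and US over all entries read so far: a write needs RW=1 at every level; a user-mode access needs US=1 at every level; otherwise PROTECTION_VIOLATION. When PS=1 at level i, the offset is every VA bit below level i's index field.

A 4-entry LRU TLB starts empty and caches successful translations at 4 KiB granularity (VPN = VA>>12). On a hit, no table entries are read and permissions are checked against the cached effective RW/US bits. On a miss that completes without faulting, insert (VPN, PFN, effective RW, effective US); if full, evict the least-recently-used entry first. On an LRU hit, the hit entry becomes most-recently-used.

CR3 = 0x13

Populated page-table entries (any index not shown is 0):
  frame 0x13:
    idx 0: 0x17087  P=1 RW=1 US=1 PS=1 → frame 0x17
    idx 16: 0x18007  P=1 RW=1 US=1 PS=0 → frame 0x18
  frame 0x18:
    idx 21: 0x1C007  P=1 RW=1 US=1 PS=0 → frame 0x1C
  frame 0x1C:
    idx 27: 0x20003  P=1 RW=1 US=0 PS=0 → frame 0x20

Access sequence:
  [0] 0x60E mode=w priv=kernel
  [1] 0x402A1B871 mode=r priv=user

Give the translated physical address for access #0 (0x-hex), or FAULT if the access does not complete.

Trace:
#0 VA=0x60E (w,kernel):
  L0 @0x13[0] → 0x17087  P=1,RW=1,US=1,PS=1
  ⇒ phys 0x1760E (huge @L0)  [1 reads]
#1 VA=0x402A1B871 (r,user):
  L0 @0x13[16] → 0x18007  P=1,RW=1,US=1,PS=0
  L1 @0x18[21] → 0x1C007  P=1,RW=1,US=1,PS=0
  L2 @0x1C[27] → 0x20003  P=1,RW=1,US=0,PS=0
  ⇒ fault: PROTECTION_VIOLATION  — 3 lookups

Access #0 PA: 0x1760E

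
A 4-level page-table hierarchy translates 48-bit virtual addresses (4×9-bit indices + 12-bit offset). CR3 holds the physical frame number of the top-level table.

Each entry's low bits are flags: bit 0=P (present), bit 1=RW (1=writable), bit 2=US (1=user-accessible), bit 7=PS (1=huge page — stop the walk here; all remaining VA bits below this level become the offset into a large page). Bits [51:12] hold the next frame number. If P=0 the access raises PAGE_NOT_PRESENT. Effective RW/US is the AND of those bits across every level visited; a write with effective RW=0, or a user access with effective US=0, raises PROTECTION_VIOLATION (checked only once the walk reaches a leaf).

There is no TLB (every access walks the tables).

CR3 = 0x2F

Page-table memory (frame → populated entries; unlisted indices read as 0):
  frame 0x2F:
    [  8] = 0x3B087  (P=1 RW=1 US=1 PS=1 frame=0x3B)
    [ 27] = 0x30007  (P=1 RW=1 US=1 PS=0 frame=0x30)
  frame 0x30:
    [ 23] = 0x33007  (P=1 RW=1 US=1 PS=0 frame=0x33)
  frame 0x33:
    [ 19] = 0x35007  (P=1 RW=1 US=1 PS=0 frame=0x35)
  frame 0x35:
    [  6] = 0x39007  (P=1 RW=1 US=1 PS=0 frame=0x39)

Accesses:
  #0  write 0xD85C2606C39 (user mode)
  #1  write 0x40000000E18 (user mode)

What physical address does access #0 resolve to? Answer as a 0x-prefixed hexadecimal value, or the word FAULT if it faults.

Walk each access:
#0 VA=0xD85C2606C39 (w,user):
  L0: frame=0x2F idx=27 entry=0x30007 [P=1 RW=1 US=1 PS=0]
  L1: frame=0x30 idx=23 entry=0x33007 [P=1 RW=1 US=1 PS=0]
  L2: frame=0x33 idx=19 entry=0x35007 [P=1 RW=1 US=1 PS=0]
  L3: frame=0x35 idx=6 entry=0x39007 [P=1 RW=1 US=1 PS=0]
  ⇒ phys 0x39C39  [4 reads]
#1 VA=0x40000000E18 (w,user):
  L0: frame=0x2F idx=8 entry=0x3B087 [P=1 RW=1 US=1 PS=1]
  ⇒ phys 0x3BE18 (huge @L0)  [1 reads]

Access #0 PA: 0x39C39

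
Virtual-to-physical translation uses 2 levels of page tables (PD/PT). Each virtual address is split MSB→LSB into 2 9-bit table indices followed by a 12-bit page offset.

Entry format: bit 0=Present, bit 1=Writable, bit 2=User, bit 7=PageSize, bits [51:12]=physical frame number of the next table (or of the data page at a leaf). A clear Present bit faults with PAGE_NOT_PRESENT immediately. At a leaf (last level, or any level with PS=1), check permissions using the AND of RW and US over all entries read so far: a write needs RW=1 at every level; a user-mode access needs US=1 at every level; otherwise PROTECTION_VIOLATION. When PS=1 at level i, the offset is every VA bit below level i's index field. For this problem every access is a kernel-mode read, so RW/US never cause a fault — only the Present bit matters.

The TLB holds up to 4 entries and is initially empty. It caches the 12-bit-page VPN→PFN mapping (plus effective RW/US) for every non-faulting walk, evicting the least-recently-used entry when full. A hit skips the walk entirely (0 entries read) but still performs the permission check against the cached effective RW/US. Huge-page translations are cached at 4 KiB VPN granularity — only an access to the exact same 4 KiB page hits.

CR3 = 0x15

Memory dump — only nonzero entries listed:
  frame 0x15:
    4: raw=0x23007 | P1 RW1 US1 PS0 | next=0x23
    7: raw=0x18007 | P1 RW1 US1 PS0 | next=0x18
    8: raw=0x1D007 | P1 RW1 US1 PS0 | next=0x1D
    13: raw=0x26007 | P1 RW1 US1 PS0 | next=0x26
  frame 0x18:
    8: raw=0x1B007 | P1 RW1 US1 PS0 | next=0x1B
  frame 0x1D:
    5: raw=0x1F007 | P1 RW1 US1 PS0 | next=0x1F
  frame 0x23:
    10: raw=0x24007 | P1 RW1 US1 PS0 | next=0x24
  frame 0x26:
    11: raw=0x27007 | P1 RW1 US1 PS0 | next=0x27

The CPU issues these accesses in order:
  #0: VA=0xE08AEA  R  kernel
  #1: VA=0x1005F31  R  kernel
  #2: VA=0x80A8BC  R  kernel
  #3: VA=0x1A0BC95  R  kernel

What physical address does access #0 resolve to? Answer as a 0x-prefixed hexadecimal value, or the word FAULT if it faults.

Walk each access:
#0 VA=0xE08AEA (r,kernel):
  L0 @0x15[7] → 0x18007  P=1,RW=1,US=1,PS=0
  L1 @0x18[8] → 0x1B007  P=1,RW=1,US=1,PS=0
  ⇒ phys 0x1BAEA  [2 reads]
#1 VA=0x1005F31 (r,kernel):
  L0 @0x15[8] → 0x1D007  P=1,RW=1,US=1,PS=0
  L1 @0x1D[5] → 0x1F007  P=1,RW=1,US=1,PS=0
  ⇒ phys 0x1FF31  [2 reads]
#2 VA=0x80A8BC (r,kernel):
  L0 @0x15[4] → 0x23007  P=1,RW=1,US=1,PS=0
  L1 @0x23[10] → 0x24007  P=1,RW=1,US=1,PS=0
  ⇒ phys 0x248BC  [2 reads]
#3 VA=0x1A0BC95 (r,kernel):
  L0 @0x15[13] → 0x26007  P=1,RW=1,US=1,PS=0
  L1 @0x26[11] → 0x27007  P=1,RW=1,US=1,PS=0
  ⇒ phys 0x27C95  [2 reads]

Access #0 PA: 0x1BAEA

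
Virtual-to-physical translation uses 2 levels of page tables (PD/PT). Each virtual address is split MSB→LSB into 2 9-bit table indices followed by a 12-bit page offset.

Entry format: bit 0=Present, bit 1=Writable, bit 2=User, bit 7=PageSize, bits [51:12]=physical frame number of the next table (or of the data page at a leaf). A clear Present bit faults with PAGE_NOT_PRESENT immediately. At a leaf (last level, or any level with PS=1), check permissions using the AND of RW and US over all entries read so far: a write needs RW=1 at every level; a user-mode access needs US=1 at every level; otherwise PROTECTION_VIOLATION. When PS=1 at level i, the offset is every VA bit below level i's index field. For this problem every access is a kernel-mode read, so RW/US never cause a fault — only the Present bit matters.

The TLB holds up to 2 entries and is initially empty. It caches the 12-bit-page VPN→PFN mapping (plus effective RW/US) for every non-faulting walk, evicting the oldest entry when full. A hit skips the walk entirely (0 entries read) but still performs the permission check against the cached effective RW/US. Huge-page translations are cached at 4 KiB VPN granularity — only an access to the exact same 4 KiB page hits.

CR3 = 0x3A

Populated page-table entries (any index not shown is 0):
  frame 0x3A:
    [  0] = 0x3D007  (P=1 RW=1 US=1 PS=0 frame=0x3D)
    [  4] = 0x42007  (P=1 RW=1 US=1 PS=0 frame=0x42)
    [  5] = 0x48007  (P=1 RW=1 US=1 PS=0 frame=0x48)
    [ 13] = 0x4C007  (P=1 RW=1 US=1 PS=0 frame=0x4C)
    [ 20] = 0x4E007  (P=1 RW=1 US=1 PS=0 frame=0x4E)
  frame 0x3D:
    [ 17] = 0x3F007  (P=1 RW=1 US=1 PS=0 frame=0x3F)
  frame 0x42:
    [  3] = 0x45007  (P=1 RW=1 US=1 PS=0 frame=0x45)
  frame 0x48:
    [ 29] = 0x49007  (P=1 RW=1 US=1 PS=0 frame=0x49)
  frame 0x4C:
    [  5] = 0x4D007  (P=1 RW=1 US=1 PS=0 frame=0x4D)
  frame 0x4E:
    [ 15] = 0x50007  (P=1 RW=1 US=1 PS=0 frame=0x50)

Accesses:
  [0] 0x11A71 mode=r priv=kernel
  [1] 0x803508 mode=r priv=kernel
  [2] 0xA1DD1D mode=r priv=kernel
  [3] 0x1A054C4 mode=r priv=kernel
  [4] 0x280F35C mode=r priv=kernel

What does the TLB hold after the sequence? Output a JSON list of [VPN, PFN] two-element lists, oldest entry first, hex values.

Trace:
#0 VA=0x11A71 (r,kernel):
  lvl0: tbl 0x3A, slot 0 ⇒ 0x3D007 (P1/RW1/US1/PS0)
  lvl1: tbl 0x3D, slot 17 ⇒ 0x3F007 (P1/RW1/US1/PS0)
  ⇒ phys 0x3FA71  [2 reads]
#1 VA=0x803508 (r,kernel):
  lvl0: tbl 0x3A, slot 4 ⇒ 0x42007 (P1/RW1/US1/PS0)
  lvl1: tbl 0x42, slot 3 ⇒ 0x45007 (P1/RW1/US1/PS0)
  ⇒ phys 0x45508  [2 reads]
#2 VA=0xA1DD1D (r,kernel):
  lvl0: tbl 0x3A, slot 5 ⇒ 0x48007 (P1/RW1/US1/PS0)
  lvl1: tbl 0x48, slot 29 ⇒ 0x49007 (P1/RW1/US1/PS0)
  ⇒ phys 0x49D1D  [2 reads]
#3 VA=0x1A054C4 (r,kernel):
  lvl0: tbl 0x3A, slot 13 ⇒ 0x4C007 (P1/RW1/US1/PS0)
  lvl1: tbl 0x4C, slot 5 ⇒ 0x4D007 (P1/RW1/US1/PS0)
  ⇒ phys 0x4D4C4  [2 reads]
#4 VA=0x280F35C (r,kernel):
  lvl0: tbl 0x3A, slot 20 ⇒ 0x4E007 (P1/RW1/US1/PS0)
  lvl1: tbl 0x4E, slot 15 ⇒ 0x50007 (P1/RW1/US1/PS0)
  ⇒ phys 0x5035C  [2 reads]

TLB: [["0x1A05", "0x4D"], ["0x280F", "0x50"]]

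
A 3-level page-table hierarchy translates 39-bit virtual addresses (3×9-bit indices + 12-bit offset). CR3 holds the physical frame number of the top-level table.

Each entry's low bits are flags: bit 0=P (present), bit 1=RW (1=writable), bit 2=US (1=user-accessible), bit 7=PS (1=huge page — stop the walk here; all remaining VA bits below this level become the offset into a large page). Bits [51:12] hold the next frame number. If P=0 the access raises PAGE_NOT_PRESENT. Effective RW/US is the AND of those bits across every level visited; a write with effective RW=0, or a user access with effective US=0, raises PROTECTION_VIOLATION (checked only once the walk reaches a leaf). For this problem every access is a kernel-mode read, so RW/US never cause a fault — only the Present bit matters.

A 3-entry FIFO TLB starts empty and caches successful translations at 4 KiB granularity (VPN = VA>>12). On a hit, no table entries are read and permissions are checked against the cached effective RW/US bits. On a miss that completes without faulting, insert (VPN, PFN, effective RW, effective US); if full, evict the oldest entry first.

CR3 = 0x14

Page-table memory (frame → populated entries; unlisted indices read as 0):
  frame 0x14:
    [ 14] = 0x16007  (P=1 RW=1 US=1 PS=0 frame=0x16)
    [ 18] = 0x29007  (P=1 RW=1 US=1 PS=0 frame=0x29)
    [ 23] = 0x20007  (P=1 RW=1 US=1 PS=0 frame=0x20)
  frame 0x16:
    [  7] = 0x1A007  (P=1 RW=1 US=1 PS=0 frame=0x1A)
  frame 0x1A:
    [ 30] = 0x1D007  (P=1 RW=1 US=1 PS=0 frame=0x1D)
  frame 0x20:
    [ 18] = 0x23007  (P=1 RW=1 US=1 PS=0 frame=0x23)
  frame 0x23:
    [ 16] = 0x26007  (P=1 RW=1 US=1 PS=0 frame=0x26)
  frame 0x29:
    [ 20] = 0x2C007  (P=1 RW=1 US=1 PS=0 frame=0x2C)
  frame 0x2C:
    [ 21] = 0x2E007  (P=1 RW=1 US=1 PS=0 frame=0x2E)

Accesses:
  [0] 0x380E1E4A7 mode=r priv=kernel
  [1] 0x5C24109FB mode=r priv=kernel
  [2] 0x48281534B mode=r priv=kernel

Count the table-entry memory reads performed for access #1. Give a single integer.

Trace:
#0 VA=0x380E1E4A7 (r,kernel):
  L0: frame=0x14 idx=14 entry=0x16007 [P=1 RW=1 US=1 PS=0]
  L1: frame=0x16 idx=7 entry=0x1A007 [P=1 RW=1 US=1 PS=0]
  L2: frame=0x1A idx=30 entry=0x1D007 [P=1 RW=1 US=1 PS=0]
  → PA=0x1D4A7  (3 entries read)
#1 VA=0x5C24109FB (r,kernel):
  L0: frame=0x14 idx=23 entry=0x20007 [P=1 RW=1 US=1 PS=0]
  L1: frame=0x20 idx=18 entry=0x23007 [P=1 RW=1 US=1 PS=0]
  L2: frame=0x23 idx=16 entry=0x26007 [P=1 RW=1 US=1 PS=0]
  → PA=0x269FB  (3 entries read)
#2 VA=0x48281534B (r,kernel):
  L0: frame=0x14 idx=18 entry=0x29007 [P=1 RW=1 US=1 PS=0]
  L1: frame=0x29 idx=20 entry=0x2C007 [P=1 RW=1 US=1 PS=0]
  L2: frame=0x2C idx=21 entry=0x2E007 [P=1 RW=1 US=1 PS=0]
  → PA=0x2E34B  (3 entries read)

Entries read for #1: 3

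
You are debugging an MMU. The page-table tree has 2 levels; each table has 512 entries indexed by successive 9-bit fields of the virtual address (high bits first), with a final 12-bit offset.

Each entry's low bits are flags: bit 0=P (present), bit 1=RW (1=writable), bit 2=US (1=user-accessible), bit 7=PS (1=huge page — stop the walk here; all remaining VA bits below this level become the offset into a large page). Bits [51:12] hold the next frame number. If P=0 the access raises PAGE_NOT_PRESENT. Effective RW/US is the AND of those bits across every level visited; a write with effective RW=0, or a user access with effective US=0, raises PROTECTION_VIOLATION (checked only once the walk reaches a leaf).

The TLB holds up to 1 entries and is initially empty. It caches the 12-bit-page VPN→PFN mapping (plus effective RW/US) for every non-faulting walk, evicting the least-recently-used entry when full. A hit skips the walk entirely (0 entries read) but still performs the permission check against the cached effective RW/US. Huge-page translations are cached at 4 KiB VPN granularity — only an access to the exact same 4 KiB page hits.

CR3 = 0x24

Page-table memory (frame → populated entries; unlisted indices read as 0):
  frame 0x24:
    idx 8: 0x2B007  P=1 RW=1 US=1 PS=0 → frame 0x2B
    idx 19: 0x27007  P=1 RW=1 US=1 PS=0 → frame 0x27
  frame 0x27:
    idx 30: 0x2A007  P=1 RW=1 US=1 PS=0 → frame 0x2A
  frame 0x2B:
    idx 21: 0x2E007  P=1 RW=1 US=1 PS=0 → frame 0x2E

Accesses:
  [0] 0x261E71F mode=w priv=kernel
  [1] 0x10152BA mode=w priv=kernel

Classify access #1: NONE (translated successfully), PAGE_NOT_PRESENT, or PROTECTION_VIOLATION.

Walk each access:
#0 VA=0x261E71F (w,kernel):
  L0 @0x24[19] → 0x27007  P=1,RW=1,US=1,PS=0
  L1 @0x27[30] → 0x2A007  P=1,RW=1,US=1,PS=0
  ✓ 0x2A71F  — 2 lookups
#1 VA=0x10152BA (w,kernel):
  L0 @0x24[8] → 0x2B007  P=1,RW=1,US=1,PS=0
  L1 @0x2B[21] → 0x2E007  P=1,RW=1,US=1,PS=0
  ✓ 0x2E2BA  — 2 lookups

Access #1 fault: NONE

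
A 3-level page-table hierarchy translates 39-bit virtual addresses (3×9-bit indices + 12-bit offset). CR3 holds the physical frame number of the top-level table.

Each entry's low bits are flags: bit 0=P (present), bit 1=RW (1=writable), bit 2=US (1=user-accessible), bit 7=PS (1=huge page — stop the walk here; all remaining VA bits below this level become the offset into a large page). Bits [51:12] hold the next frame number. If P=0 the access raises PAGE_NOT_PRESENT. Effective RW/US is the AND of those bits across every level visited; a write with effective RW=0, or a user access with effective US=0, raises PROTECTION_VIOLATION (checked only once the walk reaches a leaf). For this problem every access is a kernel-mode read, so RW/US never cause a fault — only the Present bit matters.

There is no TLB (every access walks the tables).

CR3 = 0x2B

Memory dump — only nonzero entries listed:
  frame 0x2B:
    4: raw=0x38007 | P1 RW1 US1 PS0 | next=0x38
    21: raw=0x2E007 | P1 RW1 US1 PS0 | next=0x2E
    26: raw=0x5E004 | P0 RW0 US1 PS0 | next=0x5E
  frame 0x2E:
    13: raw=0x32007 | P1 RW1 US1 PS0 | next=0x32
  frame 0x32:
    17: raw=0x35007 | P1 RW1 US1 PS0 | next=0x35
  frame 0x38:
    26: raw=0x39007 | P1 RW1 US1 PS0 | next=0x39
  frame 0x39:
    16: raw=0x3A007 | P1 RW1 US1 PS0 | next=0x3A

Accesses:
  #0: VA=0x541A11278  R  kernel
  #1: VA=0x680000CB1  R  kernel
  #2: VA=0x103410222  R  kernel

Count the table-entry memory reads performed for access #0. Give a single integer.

Walk each access:
#0 VA=0x541A11278 (r,kernel):
  lvl0: tbl 0x2B, slot 21 ⇒ 0x2E007 (P1/RW1/US1/PS0)
  lvl1: tbl 0x2E, slot 13 ⇒ 0x32007 (P1/RW1/US1/PS0)
  lvl2: tbl 0x32, slot 17 ⇒ 0x35007 (P1/RW1/US1/PS0)
  → PA=0x35278  (3 entries read)
#1 VA=0x680000CB1 (r,kernel):
  lvl0: tbl 0x2B, slot 26 ⇒ 0x5E004 (P0/RW0/US1/PS0)
  → PAGE_NOT_PRESENT  (1 entries read)
#2 VA=0x103410222 (r,kernel):
  lvl0: tbl 0x2B, slot 4 ⇒ 0x38007 (P1/RW1/US1/PS0)
  lvl1: tbl 0x38, slot 26 ⇒ 0x39007 (P1/RW1/US1/PS0)
  lvl2: tbl 0x39, slot 16 ⇒ 0x3A007 (P1/RW1/US1/PS0)
  → PA=0x3A222  (3 entries read)

Entries read for #0: 3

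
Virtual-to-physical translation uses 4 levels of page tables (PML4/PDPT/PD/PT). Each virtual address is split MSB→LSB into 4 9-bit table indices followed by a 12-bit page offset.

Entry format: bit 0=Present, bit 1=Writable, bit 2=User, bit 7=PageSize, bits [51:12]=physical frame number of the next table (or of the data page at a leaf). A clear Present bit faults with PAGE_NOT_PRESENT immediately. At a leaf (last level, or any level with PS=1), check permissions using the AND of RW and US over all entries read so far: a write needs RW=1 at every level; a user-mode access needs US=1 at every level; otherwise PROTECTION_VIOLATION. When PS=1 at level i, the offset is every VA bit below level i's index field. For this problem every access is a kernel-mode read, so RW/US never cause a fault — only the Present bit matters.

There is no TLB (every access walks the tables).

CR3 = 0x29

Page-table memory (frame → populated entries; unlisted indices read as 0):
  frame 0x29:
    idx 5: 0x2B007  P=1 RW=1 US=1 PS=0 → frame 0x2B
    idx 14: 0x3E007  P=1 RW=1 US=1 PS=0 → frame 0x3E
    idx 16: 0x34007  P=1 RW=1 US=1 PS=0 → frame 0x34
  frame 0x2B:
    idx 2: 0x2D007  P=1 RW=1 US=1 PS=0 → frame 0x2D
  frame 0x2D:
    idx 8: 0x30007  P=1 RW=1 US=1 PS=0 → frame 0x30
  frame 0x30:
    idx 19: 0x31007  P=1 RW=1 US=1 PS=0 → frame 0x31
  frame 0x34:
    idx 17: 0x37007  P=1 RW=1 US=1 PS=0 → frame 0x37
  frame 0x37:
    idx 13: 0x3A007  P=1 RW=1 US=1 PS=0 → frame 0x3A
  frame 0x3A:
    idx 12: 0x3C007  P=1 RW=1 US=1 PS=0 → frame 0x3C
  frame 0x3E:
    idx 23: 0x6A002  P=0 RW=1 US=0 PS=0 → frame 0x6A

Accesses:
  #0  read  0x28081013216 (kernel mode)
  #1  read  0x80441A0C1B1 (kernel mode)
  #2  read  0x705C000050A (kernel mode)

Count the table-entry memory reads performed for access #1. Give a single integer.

Trace:
#0 VA=0x28081013216 (r,kernel):
  L0 @0x29[5] → 0x2B007  P=1,RW=1,US=1,PS=0
  L1 @0x2B[2] → 0x2D007  P=1,RW=1,US=1,PS=0
  L2 @0x2D[8] → 0x30007  P=1,RW=1,US=1,PS=0
  L3 @0x30[19] → 0x31007  P=1,RW=1,US=1,PS=0
  ⇒ phys 0x31216  [4 reads]
#1 VA=0x80441A0C1B1 (r,kernel):
  L0 @0x29[16] → 0x34007  P=1,RW=1,US=1,PS=0
  L1 @0x34[17] → 0x37007  P=1,RW=1,US=1,PS=0
  L2 @0x37[13] → 0x3A007  P=1,RW=1,US=1,PS=0
  L3 @0x3A[12] → 0x3C007  P=1,RW=1,US=1,PS=0
  ⇒ phys 0x3C1B1  [4 reads]
#2 VA=0x705C000050A (r,kernel):
  L0 @0x29[14] → 0x3E007  P=1,RW=1,US=1,PS=0
  L1 @0x3E[23] → 0x6A002  P=0,RW=1,US=0,PS=0
  ⇒ fault: PAGE_NOT_PRESENT  — 2 lookups

Entries read for #1: 4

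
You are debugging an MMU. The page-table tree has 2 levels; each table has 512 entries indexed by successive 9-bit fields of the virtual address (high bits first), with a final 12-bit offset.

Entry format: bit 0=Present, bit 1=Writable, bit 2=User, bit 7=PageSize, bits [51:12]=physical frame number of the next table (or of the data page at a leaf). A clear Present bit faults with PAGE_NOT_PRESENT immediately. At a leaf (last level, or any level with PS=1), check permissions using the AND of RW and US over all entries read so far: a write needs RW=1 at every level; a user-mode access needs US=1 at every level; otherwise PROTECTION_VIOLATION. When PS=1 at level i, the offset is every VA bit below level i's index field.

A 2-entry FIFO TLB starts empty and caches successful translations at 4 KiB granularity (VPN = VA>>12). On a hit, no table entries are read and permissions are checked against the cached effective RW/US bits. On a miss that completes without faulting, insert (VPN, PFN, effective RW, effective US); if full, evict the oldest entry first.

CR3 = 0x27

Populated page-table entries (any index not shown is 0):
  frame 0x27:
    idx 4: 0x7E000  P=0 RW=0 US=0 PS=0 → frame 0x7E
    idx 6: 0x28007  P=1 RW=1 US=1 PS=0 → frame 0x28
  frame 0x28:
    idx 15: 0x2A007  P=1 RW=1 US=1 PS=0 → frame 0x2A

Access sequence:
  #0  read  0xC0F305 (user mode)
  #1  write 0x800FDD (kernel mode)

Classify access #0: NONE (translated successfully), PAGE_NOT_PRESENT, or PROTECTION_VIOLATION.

Per-access translation:
#0 VA=0xC0F305 (r,user):
  L0: frame=0x27 idx=6 entry=0x28007 [P=1 RW=1 US=1 PS=0]
  L1: frame=0x28 idx=15 entry=0x2A007 [P=1 RW=1 US=1 PS=0]
  → PA=0x2A305  (2 entries read)
#1 VA=0x800FDD (w,kernel):
  L0: frame=0x27 idx=4 entry=0x7E000 [P=0 RW=0 US=0 PS=0]
  ✗ PAGE_NOT_PRESENT  [1 reads]

Access #0 fault: NONE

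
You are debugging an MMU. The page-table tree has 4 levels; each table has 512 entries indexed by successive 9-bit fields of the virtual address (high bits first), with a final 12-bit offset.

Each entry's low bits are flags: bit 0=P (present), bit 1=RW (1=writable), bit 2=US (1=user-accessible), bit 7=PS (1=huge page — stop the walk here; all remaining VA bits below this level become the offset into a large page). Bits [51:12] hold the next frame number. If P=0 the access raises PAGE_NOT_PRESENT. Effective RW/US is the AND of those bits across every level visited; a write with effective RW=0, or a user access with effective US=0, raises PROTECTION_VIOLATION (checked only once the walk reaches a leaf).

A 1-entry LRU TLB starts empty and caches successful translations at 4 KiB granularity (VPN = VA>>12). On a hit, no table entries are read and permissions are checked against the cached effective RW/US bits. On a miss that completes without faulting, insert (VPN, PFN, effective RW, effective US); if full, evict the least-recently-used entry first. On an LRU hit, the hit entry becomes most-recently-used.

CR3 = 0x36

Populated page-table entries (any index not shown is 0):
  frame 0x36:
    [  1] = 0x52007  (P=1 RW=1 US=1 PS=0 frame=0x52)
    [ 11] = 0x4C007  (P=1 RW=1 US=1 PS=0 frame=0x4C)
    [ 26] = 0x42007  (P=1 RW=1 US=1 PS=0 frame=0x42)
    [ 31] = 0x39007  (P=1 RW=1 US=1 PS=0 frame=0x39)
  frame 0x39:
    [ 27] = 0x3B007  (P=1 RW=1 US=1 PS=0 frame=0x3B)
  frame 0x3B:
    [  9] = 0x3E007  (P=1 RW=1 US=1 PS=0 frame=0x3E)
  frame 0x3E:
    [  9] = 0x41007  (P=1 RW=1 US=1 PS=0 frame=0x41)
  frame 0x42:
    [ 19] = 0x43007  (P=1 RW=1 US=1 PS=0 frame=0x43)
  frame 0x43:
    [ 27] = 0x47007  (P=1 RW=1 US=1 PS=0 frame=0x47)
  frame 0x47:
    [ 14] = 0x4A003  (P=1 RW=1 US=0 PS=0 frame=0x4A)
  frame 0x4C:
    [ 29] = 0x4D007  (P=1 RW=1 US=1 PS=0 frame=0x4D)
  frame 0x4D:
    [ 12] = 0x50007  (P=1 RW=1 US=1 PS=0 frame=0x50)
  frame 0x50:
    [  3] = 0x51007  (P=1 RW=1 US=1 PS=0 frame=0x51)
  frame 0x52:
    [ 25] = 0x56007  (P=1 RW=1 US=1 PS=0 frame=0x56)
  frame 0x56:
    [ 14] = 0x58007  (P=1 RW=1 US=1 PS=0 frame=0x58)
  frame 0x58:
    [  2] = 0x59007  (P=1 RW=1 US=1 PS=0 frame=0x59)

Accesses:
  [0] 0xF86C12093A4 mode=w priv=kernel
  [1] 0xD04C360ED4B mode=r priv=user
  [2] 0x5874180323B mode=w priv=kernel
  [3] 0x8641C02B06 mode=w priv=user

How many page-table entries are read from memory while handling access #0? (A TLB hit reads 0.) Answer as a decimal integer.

Walk each access:
#0 VA=0xF86C12093A4 (w,kernel):
  L0: frame=0x36 idx=31 entry=0x39007 [P=1 RW=1 US=1 PS=0]
  L1: frame=0x39 idx=27 entry=0x3B007 [P=1 RW=1 US=1 PS=0]
  L2: frame=0x3B idx=9 entry=0x3E007 [P=1 RW=1 US=1 PS=0]
  L3: frame=0x3E idx=9 entry=0x41007 [P=1 RW=1 US=1 PS=0]
  ✓ 0x413A4  — 4 lookups
#1 VA=0xD04C360ED4B (r,user):
  L0: frame=0x36 idx=26 entry=0x42007 [P=1 RW=1 US=1 PS=0]
  L1: frame=0x42 idx=19 entry=0x43007 [P=1 RW=1 US=1 PS=0]
  L2: frame=0x43 idx=27 entry=0x47007 [P=1 RW=1 US=1 PS=0]
  L3: frame=0x47 idx=14 entry=0x4A003 [P=1 RW=1 US=0 PS=0]
  ⇒ fault: PROTECTION_VIOLATION  — 4 lookups
#2 VA=0x5874180323B (w,kernel):
  L0: frame=0x36 idx=11 entry=0x4C007 [P=1 RW=1 US=1 PS=0]
  L1: frame=0x4C idx=29 entry=0x4D007 [P=1 RW=1 US=1 PS=0]
  L2: frame=0x4D idx=12 entry=0x50007 [P=1 RW=1 US=1 PS=0]
  L3: frame=0x50 idx=3 entry=0x51007 [P=1 RW=1 US=1 PS=0]
  ✓ 0x5123B  — 4 lookups
#3 VA=0x8641C02B06 (w,user):
  L0: frame=0x36 idx=1 entry=0x52007 [P=1 RW=1 US=1 PS=0]
  L1: frame=0x52 idx=25 entry=0x56007 [P=1 RW=1 US=1 PS=0]
  L2: frame=0x56 idx=14 entry=0x58007 [P=1 RW=1 US=1 PS=0]
  L3: frame=0x58 idx=2 entry=0x59007 [P=1 RW=1 US=1 PS=0]
  ✓ 0x59B06  — 4 lookups

Entries read for #0: 4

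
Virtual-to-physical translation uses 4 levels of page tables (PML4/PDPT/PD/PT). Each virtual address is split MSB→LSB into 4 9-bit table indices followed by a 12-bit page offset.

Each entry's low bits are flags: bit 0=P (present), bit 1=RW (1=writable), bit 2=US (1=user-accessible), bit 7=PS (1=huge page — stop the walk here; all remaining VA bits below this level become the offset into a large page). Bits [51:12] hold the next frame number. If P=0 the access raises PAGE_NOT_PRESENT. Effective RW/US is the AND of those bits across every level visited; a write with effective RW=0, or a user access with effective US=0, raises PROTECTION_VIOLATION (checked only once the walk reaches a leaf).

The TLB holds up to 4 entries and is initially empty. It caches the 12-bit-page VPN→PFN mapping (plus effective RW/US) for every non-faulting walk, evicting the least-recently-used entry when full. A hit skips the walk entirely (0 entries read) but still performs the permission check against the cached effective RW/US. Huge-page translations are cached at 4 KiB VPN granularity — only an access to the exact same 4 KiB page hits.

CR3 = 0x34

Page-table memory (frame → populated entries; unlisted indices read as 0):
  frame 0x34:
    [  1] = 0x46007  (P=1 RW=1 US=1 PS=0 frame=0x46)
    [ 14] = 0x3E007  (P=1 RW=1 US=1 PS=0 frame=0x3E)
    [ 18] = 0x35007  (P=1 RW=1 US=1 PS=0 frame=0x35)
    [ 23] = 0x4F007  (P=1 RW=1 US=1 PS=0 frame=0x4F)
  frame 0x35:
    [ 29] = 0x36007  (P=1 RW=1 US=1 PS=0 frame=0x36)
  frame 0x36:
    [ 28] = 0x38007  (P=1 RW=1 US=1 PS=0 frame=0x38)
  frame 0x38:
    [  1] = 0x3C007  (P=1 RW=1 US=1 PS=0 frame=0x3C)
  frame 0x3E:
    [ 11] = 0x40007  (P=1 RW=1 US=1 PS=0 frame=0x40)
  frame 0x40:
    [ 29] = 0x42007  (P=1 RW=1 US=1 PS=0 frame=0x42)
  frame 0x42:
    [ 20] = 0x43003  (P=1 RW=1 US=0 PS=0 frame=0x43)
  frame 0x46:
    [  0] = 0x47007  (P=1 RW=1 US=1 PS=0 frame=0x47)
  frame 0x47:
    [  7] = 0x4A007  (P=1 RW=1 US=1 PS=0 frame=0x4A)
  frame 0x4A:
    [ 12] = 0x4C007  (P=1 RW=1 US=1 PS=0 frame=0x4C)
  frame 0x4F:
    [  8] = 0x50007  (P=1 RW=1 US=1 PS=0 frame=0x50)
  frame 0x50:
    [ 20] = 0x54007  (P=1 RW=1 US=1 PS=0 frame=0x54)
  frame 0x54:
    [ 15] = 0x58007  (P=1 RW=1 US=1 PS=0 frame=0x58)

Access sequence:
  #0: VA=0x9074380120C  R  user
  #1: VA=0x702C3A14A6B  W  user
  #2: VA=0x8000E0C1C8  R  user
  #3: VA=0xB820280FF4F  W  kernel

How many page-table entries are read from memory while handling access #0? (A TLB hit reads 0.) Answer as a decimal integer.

Trace:
#0 VA=0x9074380120C (r,user):
  [0] read 0x34 idx=18: raw=0x35007 flags P=1 W=1 U=1 S=0
  [1] read 0x35 idx=29: raw=0x36007 flags P=1 W=1 U=1 S=0
  [2] read 0x36 idx=28: raw=0x38007 flags P=1 W=1 U=1 S=0
  [3] read 0x38 idx=1: raw=0x3C007 flags P=1 W=1 U=1 S=0
  ✓ 0x3C20C  — 4 lookups
#1 VA=0x702C3A14A6B (w,user):
  [0] read 0x34 idx=14: raw=0x3E007 flags P=1 W=1 U=1 S=0
  [1] read 0x3E idx=11: raw=0x40007 flags P=1 W=1 U=1 S=0
  [2] read 0x40 idx=29: raw=0x42007 flags P=1 W=1 U=1 S=0
  [3] read 0x42 idx=20: raw=0x43003 flags P=1 W=1 U=0 S=0
  ✗ PROTECTION_VIOLATION  [4 reads]
#2 VA=0x8000E0C1C8 (r,user):
  [0] read 0x34 idx=1: raw=0x46007 flags P=1 W=1 U=1 S=0
  [1] read 0x46 idx=0: raw=0x47007 flags P=1 W=1 U=1 S=0
  [2] read 0x47 idx=7: raw=0x4A007 flags P=1 W=1 U=1 S=0
  [3] read 0x4A idx=12: raw=0x4C007 flags P=1 W=1 U=1 S=0
  ✓ 0x4C1C8  — 4 lookups
#3 VA=0xB820280FF4F (w,kernel):
  [0] read 0x34 idx=23: raw=0x4F007 flags P=1 W=1 U=1 S=0
  [1] read 0x4F idx=8: raw=0x50007 flags P=1 W=1 U=1 S=0
  [2] read 0x50 idx=20: raw=0x54007 flags P=1 W=1 U=1 S=0
  [3] read 0x54 idx=15: raw=0x58007 flags P=1 W=1 U=1 S=0
  ✓ 0x58F4F  — 4 lookups

Entries read for #0: 4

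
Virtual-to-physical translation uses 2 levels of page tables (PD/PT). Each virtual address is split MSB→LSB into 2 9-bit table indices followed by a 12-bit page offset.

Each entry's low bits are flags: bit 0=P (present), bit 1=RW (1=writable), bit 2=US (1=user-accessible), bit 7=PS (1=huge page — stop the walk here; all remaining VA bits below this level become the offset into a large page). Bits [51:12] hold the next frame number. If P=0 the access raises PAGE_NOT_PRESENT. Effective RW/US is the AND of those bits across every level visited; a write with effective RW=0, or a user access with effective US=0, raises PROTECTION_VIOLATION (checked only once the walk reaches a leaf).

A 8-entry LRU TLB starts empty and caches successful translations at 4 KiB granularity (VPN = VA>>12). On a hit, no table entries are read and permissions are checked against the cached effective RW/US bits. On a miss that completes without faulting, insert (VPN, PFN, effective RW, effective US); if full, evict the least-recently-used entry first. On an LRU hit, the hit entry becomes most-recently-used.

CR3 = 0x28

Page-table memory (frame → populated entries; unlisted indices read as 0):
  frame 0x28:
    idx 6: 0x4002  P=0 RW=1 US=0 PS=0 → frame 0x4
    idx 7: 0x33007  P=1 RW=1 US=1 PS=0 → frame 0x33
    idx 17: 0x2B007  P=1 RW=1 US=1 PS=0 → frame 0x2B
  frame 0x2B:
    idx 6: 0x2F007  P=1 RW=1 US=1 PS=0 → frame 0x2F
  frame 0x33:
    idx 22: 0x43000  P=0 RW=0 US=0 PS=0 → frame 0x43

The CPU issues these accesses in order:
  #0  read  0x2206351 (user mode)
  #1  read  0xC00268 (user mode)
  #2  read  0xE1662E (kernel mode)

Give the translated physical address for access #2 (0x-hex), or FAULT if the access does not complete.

Per-access translation:
#0 VA=0x2206351 (r,user):
  [0] read 0x28 idx=17: raw=0x2B007 flags P=1 W=1 U=1 S=0
  [1] read 0x2B idx=6: raw=0x2F007 flags P=1 W=1 U=1 S=0
  ✓ 0x2F351  — 2 lookups
#1 VA=0xC00268 (r,user):
  [0] read 0x28 idx=6: raw=0x4002 flags P=0 W=1 U=0 S=0
  → PAGE_NOT_PRESENT  (1 entries read)
#2 VA=0xE1662E (r,kernel):
  [0] read 0x28 idx=7: raw=0x33007 flags P=1 W=1 U=1 S=0
  [1] read 0x33 idx=22: raw=0x43000 flags P=0 W=0 U=0 S=0
  → PAGE_NOT_PRESENT  (2 entries read)

Access #2 PA: FAULT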